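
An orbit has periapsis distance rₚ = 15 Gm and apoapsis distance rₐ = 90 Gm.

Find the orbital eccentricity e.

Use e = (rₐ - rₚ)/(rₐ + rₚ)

Convert to SI: rₚ = 15 Gm = 1.5e+10 m; rₐ = 90 Gm = 9e+10 m.
e = (rₐ − rₚ) / (rₐ + rₚ).
e = (9e+10 − 1.5e+10) / (9e+10 + 1.5e+10) = 7.5e+10 / 1.05e+11 ≈ 0.7143.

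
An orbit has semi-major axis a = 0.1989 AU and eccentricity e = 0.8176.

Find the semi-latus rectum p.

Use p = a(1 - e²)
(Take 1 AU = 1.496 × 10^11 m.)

Convert to SI: a = 0.1989 AU = 2.97554e+10 m.
p = a (1 − e²).
p = 2.97554e+10 · (1 − (0.8176)²) = 2.97554e+10 · 0.33153 ≈ 9.865e+09 m = 0.06594 AU.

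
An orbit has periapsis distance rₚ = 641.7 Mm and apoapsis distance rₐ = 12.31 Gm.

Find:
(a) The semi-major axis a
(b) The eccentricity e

Convert to SI: rₚ = 641.7 Mm = 6.417e+08 m; rₐ = 12.31 Gm = 1.231e+10 m.
(a) a = (rₚ + rₐ) / 2 = (6.417e+08 + 1.231e+10) / 2 ≈ 6.476e+09 m = 6.476 Gm.
(b) e = (rₐ − rₚ) / (rₐ + rₚ) = (1.231e+10 − 6.417e+08) / (1.231e+10 + 6.417e+08) ≈ 0.9009.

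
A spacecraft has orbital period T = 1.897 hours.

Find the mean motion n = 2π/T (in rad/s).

Convert to SI: T = 1.897 hours = 6829.2 s.
n = 2π / T.
n = 2π / 6829.2 s ≈ 0.00092 rad/s.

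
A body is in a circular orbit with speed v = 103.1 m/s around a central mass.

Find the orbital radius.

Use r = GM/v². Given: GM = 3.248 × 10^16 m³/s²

For a circular orbit, v² = GM / r, so r = GM / v².
r = 3.248e+16 / (103.1)² m ≈ 3.056e+12 m = 3.056 × 10^12 m.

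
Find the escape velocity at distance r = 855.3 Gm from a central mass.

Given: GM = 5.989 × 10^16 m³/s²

Convert to SI: r = 855.3 Gm = 8.553e+11 m.
Escape velocity comes from setting total energy to zero: ½v² − GM/r = 0 ⇒ v_esc = √(2GM / r).
v_esc = √(2 · 5.989e+16 / 8.553e+11) m/s ≈ 374.2 m/s = 374.2 m/s.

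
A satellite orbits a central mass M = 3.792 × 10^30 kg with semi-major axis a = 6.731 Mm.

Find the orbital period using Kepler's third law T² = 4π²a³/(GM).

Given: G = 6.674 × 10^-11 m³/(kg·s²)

Convert to SI: a = 6.731 Mm = 6.731e+06 m.
GM = G · M = 6.674e-11 · 3.792e+30 = 2.53078e+20 m³/s².
Kepler's third law: T = 2π √(a³ / GM).
Substituting a = 6.731e+06 m and GM = 2.53078e+20 m³/s²:
T = 2π √((6.731e+06)³ / 2.53078e+20) s
T ≈ 6.897 s = 6.897 seconds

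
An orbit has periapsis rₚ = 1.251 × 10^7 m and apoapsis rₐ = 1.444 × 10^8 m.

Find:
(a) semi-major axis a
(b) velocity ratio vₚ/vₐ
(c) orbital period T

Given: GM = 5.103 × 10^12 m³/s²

(a) a = (rₚ + rₐ)/2 = (1.251e+07 + 1.444e+08)/2 ≈ 7.846e+07 m
(b) Conservation of angular momentum (rₚvₚ = rₐvₐ) gives vₚ/vₐ = rₐ/rₚ = 1.444e+08/1.251e+07 ≈ 11.54
(c) With a = (rₚ + rₐ)/2 = 7.8455e+07 m, T = 2π √(a³/GM) = 2π √((7.8455e+07)³/5.103e+12) s ≈ 1.933e+06 s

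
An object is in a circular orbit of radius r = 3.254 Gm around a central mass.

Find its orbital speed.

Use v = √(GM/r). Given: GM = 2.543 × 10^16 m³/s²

Convert to SI: r = 3.254 Gm = 3.254e+09 m.
For a circular orbit, gravity supplies the centripetal force, so v = √(GM / r).
v = √(2.543e+16 / 3.254e+09) m/s ≈ 2796 m/s = 2.796 km/s.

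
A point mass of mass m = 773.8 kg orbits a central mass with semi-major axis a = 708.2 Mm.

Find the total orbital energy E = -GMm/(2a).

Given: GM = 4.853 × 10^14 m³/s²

Convert to SI: a = 708.2 Mm = 7.082e+08 m.
E = −GMm / (2a).
E = −4.853e+14 · 773.8 / (2 · 7.082e+08) J ≈ -2.651e+08 J = -265.1 MJ.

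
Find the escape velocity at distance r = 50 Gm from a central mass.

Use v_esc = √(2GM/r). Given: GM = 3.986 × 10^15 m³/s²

Convert to SI: r = 50 Gm = 5e+10 m.
Escape velocity comes from setting total energy to zero: ½v² − GM/r = 0 ⇒ v_esc = √(2GM / r).
v_esc = √(2 · 3.986e+15 / 5e+10) m/s ≈ 399.3 m/s = 399.3 m/s.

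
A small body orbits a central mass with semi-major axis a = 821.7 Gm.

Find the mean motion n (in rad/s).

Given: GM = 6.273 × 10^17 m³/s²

Convert to SI: a = 821.7 Gm = 8.217e+11 m.
n = √(GM / a³).
n = √(6.273e+17 / (8.217e+11)³) rad/s ≈ 1.063e-09 rad/s.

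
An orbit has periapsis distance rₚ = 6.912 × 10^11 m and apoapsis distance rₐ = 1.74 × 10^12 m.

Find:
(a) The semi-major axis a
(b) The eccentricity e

(a) a = (rₚ + rₐ) / 2 = (6.912e+11 + 1.74e+12) / 2 ≈ 1.216e+12 m = 1.216 × 10^12 m.
(b) e = (rₐ − rₚ) / (rₐ + rₚ) = (1.74e+12 − 6.912e+11) / (1.74e+12 + 6.912e+11) ≈ 0.4314.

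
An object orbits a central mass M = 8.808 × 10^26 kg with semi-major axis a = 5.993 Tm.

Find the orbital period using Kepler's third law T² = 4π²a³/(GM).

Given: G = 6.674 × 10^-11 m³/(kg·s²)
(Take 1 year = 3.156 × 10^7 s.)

Convert to SI: a = 5.993 Tm = 5.993e+12 m.
GM = G · M = 6.674e-11 · 8.808e+26 = 5.87846e+16 m³/s².
Kepler's third law: T = 2π √(a³ / GM).
Substituting a = 5.993e+12 m and GM = 5.87846e+16 m³/s²:
T = 2π √((5.993e+12)³ / 5.87846e+16) s
T ≈ 3.802e+11 s = 1.205e+04 years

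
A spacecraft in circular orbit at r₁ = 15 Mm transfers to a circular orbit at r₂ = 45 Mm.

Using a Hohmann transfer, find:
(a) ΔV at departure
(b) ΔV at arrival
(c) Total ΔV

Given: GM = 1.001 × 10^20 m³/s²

Convert to SI: r₁ = 15 Mm = 1.5e+07 m; r₂ = 45 Mm = 4.5e+07 m.
Transfer semi-major axis: a_t = (r₁ + r₂)/2 = (1.5e+07 + 4.5e+07)/2 = 3e+07 m.
Circular speeds: v₁ = √(GM/r₁) = 2.58328e+06 m/s, v₂ = √(GM/r₂) = 1.49146e+06 m/s.
Transfer speeds (vis-viva v² = GM(2/r − 1/a_t)): v₁ᵗ = 3.16386e+06 m/s, v₂ᵗ = 1.05462e+06 m/s.
(a) ΔV₁ = |v₁ᵗ − v₁| ≈ 5.806e+05 m/s = 580.6 km/s.
(b) ΔV₂ = |v₂ − v₂ᵗ| ≈ 4.368e+05 m/s = 436.8 km/s.
(c) ΔV_total = ΔV₁ + ΔV₂ ≈ 1.017e+06 m/s = 1017 km/s.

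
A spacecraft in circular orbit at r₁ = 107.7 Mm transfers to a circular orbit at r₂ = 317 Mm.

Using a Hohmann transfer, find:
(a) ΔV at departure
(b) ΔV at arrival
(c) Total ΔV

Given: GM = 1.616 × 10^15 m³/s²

Convert to SI: r₁ = 107.7 Mm = 1.077e+08 m; r₂ = 317 Mm = 3.17e+08 m.
Transfer semi-major axis: a_t = (r₁ + r₂)/2 = (1.077e+08 + 3.17e+08)/2 = 2.1235e+08 m.
Circular speeds: v₁ = √(GM/r₁) = 3873.58 m/s, v₂ = √(GM/r₂) = 2257.83 m/s.
Transfer speeds (vis-viva v² = GM(2/r − 1/a_t)): v₁ᵗ = 4732.78 m/s, v₂ᵗ = 1607.95 m/s.
(a) ΔV₁ = |v₁ᵗ − v₁| ≈ 859.2 m/s = 859.2 m/s.
(b) ΔV₂ = |v₂ − v₂ᵗ| ≈ 649.9 m/s = 649.9 m/s.
(c) ΔV_total = ΔV₁ + ΔV₂ ≈ 1509 m/s = 1.509 km/s.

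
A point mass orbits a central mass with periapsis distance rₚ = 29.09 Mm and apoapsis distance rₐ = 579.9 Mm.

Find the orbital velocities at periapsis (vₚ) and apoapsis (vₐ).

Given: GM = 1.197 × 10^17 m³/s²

Convert to SI: rₚ = 29.09 Mm = 2.909e+07 m; rₐ = 579.9 Mm = 5.799e+08 m.
Use the vis-viva equation v² = GM(2/r − 1/a) with a = (rₚ + rₐ)/2 = (2.909e+07 + 5.799e+08)/2 = 3.04495e+08 m.
vₚ = √(GM · (2/rₚ − 1/a)) = √(1.197e+17 · (2/2.909e+07 − 1/3.04495e+08)) m/s ≈ 8.852e+04 m/s = 88.52 km/s.
vₐ = √(GM · (2/rₐ − 1/a)) = √(1.197e+17 · (2/5.799e+08 − 1/3.04495e+08)) m/s ≈ 4441 m/s = 4.441 km/s.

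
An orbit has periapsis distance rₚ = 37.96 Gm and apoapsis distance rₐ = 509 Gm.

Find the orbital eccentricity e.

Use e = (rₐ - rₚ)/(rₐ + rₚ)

Convert to SI: rₚ = 37.96 Gm = 3.796e+10 m; rₐ = 509 Gm = 5.09e+11 m.
e = (rₐ − rₚ) / (rₐ + rₚ).
e = (5.09e+11 − 3.796e+10) / (5.09e+11 + 3.796e+10) = 4.7104e+11 / 5.4696e+11 ≈ 0.8612.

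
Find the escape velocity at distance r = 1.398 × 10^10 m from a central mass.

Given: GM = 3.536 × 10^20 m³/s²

Escape velocity comes from setting total energy to zero: ½v² − GM/r = 0 ⇒ v_esc = √(2GM / r).
v_esc = √(2 · 3.536e+20 / 1.398e+10) m/s ≈ 2.249e+05 m/s = 224.9 km/s.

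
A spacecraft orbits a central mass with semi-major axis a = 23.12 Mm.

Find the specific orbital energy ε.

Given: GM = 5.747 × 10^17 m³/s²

Convert to SI: a = 23.12 Mm = 2.312e+07 m.
ε = −GM / (2a).
ε = −5.747e+17 / (2 · 2.312e+07) J/kg ≈ -1.243e+10 J/kg = -12.43 GJ/kg.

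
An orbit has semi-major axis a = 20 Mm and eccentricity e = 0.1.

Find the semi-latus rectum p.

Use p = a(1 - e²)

Convert to SI: a = 20 Mm = 2e+07 m.
p = a (1 − e²).
p = 2e+07 · (1 − (0.1)²) = 2e+07 · 0.99 ≈ 1.98e+07 m = 19.8 Mm.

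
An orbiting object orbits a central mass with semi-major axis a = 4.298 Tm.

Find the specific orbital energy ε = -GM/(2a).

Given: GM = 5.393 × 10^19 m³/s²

Convert to SI: a = 4.298 Tm = 4.298e+12 m.
ε = −GM / (2a).
ε = −5.393e+19 / (2 · 4.298e+12) J/kg ≈ -6.274e+06 J/kg = -6.274 MJ/kg.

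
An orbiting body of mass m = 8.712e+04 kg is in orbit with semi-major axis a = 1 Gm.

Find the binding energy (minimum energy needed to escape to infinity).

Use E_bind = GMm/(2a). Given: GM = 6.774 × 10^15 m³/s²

Convert to SI: a = 1 Gm = 1e+09 m.
Total orbital energy is E = −GMm/(2a); binding energy is E_bind = −E = GMm/(2a).
E_bind = 6.774e+15 · 8.712e+04 / (2 · 1e+09) J ≈ 2.951e+11 J = 295.1 GJ.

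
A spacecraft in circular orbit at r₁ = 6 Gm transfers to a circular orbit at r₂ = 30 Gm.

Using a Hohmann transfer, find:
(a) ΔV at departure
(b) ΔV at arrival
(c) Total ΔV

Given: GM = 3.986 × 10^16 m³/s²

Convert to SI: r₁ = 6 Gm = 6e+09 m; r₂ = 30 Gm = 3e+10 m.
Transfer semi-major axis: a_t = (r₁ + r₂)/2 = (6e+09 + 3e+10)/2 = 1.8e+10 m.
Circular speeds: v₁ = √(GM/r₁) = 2577.47 m/s, v₂ = √(GM/r₂) = 1152.68 m/s.
Transfer speeds (vis-viva v² = GM(2/r − 1/a_t)): v₁ᵗ = 3327.49 m/s, v₂ᵗ = 665.499 m/s.
(a) ΔV₁ = |v₁ᵗ − v₁| ≈ 750 m/s = 750 m/s.
(b) ΔV₂ = |v₂ − v₂ᵗ| ≈ 487.2 m/s = 487.2 m/s.
(c) ΔV_total = ΔV₁ + ΔV₂ ≈ 1237 m/s = 1.237 km/s.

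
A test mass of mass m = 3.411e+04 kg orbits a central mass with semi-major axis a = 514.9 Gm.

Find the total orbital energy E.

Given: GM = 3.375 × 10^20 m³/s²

Convert to SI: a = 514.9 Gm = 5.149e+11 m.
E = −GMm / (2a).
E = −3.375e+20 · 3.411e+04 / (2 · 5.149e+11) J ≈ -1.118e+13 J = -11.18 TJ.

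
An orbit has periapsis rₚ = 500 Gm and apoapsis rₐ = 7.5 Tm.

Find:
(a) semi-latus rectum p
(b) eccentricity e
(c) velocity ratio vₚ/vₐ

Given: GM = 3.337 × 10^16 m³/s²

Convert to SI: rₚ = 500 Gm = 5e+11 m; rₐ = 7.5 Tm = 7.5e+12 m.
(a) From a = (rₚ + rₐ)/2 = 4e+12 m and e = (rₐ − rₚ)/(rₐ + rₚ) = 0.875, p = a(1 − e²) = 4e+12 · (1 − (0.875)²) ≈ 9.375e+11 m
(b) e = (rₐ − rₚ)/(rₐ + rₚ) = (7.5e+12 − 5e+11)/(7.5e+12 + 5e+11) ≈ 0.875
(c) Conservation of angular momentum (rₚvₚ = rₐvₐ) gives vₚ/vₐ = rₐ/rₚ = 7.5e+12/5e+11 ≈ 15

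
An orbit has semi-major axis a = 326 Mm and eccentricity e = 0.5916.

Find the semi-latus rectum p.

Convert to SI: a = 326 Mm = 3.26e+08 m.
p = a (1 − e²).
p = 3.26e+08 · (1 − (0.5916)²) = 3.26e+08 · 0.650009 ≈ 2.119e+08 m = 211.9 Mm.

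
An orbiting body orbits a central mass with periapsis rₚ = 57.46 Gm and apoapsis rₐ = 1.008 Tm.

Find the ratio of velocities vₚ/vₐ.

Convert to SI: rₚ = 57.46 Gm = 5.746e+10 m; rₐ = 1.008 Tm = 1.008e+12 m.
Conservation of angular momentum gives rₚvₚ = rₐvₐ, so vₚ/vₐ = rₐ/rₚ.
vₚ/vₐ = 1.008e+12 / 5.746e+10 ≈ 17.54.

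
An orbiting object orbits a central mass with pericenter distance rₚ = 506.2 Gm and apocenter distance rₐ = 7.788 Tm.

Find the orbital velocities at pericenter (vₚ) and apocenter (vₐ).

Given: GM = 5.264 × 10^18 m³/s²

Convert to SI: rₚ = 506.2 Gm = 5.062e+11 m; rₐ = 7.788 Tm = 7.788e+12 m.
Use the vis-viva equation v² = GM(2/r − 1/a) with a = (rₚ + rₐ)/2 = (5.062e+11 + 7.788e+12)/2 = 4.1471e+12 m.
vₚ = √(GM · (2/rₚ − 1/a)) = √(5.264e+18 · (2/5.062e+11 − 1/4.1471e+12)) m/s ≈ 4419 m/s = 4.419 km/s.
vₐ = √(GM · (2/rₐ − 1/a)) = √(5.264e+18 · (2/7.788e+12 − 1/4.1471e+12)) m/s ≈ 287.2 m/s = 287.2 m/s.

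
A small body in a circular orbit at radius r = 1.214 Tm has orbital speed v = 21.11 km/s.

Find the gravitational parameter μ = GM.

Convert to SI: r = 1.214 Tm = 1.214e+12 m; v = 21.11 km/s = 21110 m/s.
For a circular orbit v² = GM/r, so GM = v² · r.
GM = (21110)² · 1.214e+12 m³/s² ≈ 5.41e+20 m³/s² = 5.41 × 10^20 m³/s².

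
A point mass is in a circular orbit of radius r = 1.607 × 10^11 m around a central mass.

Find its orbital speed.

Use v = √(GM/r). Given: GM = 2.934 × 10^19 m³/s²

For a circular orbit, gravity supplies the centripetal force, so v = √(GM / r).
v = √(2.934e+19 / 1.607e+11) m/s ≈ 1.351e+04 m/s = 13.51 km/s.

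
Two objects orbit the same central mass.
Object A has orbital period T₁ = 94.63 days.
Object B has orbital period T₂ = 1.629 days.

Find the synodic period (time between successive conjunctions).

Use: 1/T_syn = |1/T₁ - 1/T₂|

Convert to SI: T₁ = 94.63 days = 8.17603e+06 s; T₂ = 1.629 days = 140746 s.
T_syn = |T₁ · T₂ / (T₁ − T₂)|.
T_syn = |8.17603e+06 · 140746 / (8.17603e+06 − 140746)| s ≈ 1.432e+05 s = 1.658 days.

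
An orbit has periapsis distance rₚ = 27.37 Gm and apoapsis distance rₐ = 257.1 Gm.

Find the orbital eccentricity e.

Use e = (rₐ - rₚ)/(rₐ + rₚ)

Convert to SI: rₚ = 27.37 Gm = 2.737e+10 m; rₐ = 257.1 Gm = 2.571e+11 m.
e = (rₐ − rₚ) / (rₐ + rₚ).
e = (2.571e+11 − 2.737e+10) / (2.571e+11 + 2.737e+10) = 2.2973e+11 / 2.8447e+11 ≈ 0.8076.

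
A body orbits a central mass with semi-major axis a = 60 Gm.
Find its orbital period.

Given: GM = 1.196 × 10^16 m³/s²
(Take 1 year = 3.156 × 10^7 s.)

Convert to SI: a = 60 Gm = 6e+10 m.
Kepler's third law: T = 2π √(a³ / GM).
Substituting a = 6e+10 m and GM = 1.196e+16 m³/s²:
T = 2π √((6e+10)³ / 1.196e+16) s
T ≈ 8.444e+08 s = 26.75 years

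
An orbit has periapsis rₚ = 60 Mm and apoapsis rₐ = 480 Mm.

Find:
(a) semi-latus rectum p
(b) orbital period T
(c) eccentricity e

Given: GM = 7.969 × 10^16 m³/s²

Convert to SI: rₚ = 60 Mm = 6e+07 m; rₐ = 480 Mm = 4.8e+08 m.
(a) From a = (rₚ + rₐ)/2 = 2.7e+08 m and e = (rₐ − rₚ)/(rₐ + rₚ) = 0.777778, p = a(1 − e²) = 2.7e+08 · (1 − (0.777778)²) ≈ 1.067e+08 m
(b) With a = (rₚ + rₐ)/2 = 2.7e+08 m, T = 2π √(a³/GM) = 2π √((2.7e+08)³/7.969e+16) s ≈ 9.875e+04 s
(c) e = (rₐ − rₚ)/(rₐ + rₚ) = (4.8e+08 − 6e+07)/(4.8e+08 + 6e+07) ≈ 0.7778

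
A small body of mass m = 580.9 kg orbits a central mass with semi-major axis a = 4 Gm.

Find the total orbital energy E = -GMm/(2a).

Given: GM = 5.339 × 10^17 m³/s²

Convert to SI: a = 4 Gm = 4e+09 m.
E = −GMm / (2a).
E = −5.339e+17 · 580.9 / (2 · 4e+09) J ≈ -3.877e+10 J = -38.77 GJ.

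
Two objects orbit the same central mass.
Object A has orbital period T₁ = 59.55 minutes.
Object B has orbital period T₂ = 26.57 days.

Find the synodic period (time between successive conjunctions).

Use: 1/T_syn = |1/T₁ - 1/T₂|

Convert to SI: T₁ = 59.55 minutes = 3573 s; T₂ = 26.57 days = 2.29565e+06 s.
T_syn = |T₁ · T₂ / (T₁ − T₂)|.
T_syn = |3573 · 2.29565e+06 / (3573 − 2.29565e+06)| s ≈ 3579 s = 59.64 minutes.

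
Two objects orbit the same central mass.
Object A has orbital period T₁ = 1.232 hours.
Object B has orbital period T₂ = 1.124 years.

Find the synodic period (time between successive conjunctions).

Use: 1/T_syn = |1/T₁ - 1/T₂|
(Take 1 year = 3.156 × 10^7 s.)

Convert to SI: T₁ = 1.232 hours = 4435.2 s; T₂ = 1.124 years = 3.54734e+07 s.
T_syn = |T₁ · T₂ / (T₁ − T₂)|.
T_syn = |4435.2 · 3.54734e+07 / (4435.2 − 3.54734e+07)| s ≈ 4436 s = 1.232 hours.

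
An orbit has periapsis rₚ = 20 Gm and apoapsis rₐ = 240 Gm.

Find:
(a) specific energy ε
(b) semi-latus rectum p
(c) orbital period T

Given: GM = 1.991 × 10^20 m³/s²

Convert to SI: rₚ = 20 Gm = 2e+10 m; rₐ = 240 Gm = 2.4e+11 m.
(a) With a = (rₚ + rₐ)/2 = 1.3e+11 m, ε = −GM/(2a) = −1.991e+20/(2 · 1.3e+11) J/kg ≈ -7.658e+08 J/kg
(b) From a = (rₚ + rₐ)/2 = 1.3e+11 m and e = (rₐ − rₚ)/(rₐ + rₚ) = 0.846154, p = a(1 − e²) = 1.3e+11 · (1 − (0.846154)²) ≈ 3.692e+10 m
(c) With a = (rₚ + rₐ)/2 = 1.3e+11 m, T = 2π √(a³/GM) = 2π √((1.3e+11)³/1.991e+20) s ≈ 2.087e+07 s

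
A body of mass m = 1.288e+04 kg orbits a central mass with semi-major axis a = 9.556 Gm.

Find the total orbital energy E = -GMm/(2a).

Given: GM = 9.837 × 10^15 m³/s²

Convert to SI: a = 9.556 Gm = 9.556e+09 m.
E = −GMm / (2a).
E = −9.837e+15 · 1.288e+04 / (2 · 9.556e+09) J ≈ -6.629e+09 J = -6.629 GJ.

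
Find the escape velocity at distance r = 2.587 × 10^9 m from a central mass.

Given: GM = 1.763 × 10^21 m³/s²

Escape velocity comes from setting total energy to zero: ½v² − GM/r = 0 ⇒ v_esc = √(2GM / r).
v_esc = √(2 · 1.763e+21 / 2.587e+09) m/s ≈ 1.167e+06 m/s = 1167 km/s.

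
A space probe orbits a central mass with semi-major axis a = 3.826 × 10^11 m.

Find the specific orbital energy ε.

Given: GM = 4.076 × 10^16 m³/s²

ε = −GM / (2a).
ε = −4.076e+16 / (2 · 3.826e+11) J/kg ≈ -5.327e+04 J/kg = -53.27 kJ/kg.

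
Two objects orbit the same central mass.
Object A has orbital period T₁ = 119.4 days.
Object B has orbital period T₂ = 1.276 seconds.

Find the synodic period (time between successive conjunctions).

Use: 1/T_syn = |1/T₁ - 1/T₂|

Convert to SI: T₁ = 119.4 days = 1.03162e+07 s.
T_syn = |T₁ · T₂ / (T₁ − T₂)|.
T_syn = |1.03162e+07 · 1.276 / (1.03162e+07 − 1.276)| s ≈ 1.276 s = 1.276 seconds.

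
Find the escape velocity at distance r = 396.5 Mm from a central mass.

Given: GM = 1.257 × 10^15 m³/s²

Convert to SI: r = 396.5 Mm = 3.965e+08 m.
Escape velocity comes from setting total energy to zero: ½v² − GM/r = 0 ⇒ v_esc = √(2GM / r).
v_esc = √(2 · 1.257e+15 / 3.965e+08) m/s ≈ 2518 m/s = 2.518 km/s.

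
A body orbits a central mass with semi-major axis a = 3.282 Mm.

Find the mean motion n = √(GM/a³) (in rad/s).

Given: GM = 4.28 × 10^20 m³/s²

Convert to SI: a = 3.282 Mm = 3.282e+06 m.
n = √(GM / a³).
n = √(4.28e+20 / (3.282e+06)³) rad/s ≈ 3.479 rad/s.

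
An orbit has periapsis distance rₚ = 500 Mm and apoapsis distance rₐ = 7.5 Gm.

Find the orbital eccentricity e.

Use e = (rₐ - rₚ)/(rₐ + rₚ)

Convert to SI: rₚ = 500 Mm = 5e+08 m; rₐ = 7.5 Gm = 7.5e+09 m.
e = (rₐ − rₚ) / (rₐ + rₚ).
e = (7.5e+09 − 5e+08) / (7.5e+09 + 5e+08) = 7e+09 / 8e+09 ≈ 0.875.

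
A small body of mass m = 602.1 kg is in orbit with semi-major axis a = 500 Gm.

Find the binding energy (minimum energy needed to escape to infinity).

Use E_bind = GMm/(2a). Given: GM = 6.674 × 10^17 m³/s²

Convert to SI: a = 500 Gm = 5e+11 m.
Total orbital energy is E = −GMm/(2a); binding energy is E_bind = −E = GMm/(2a).
E_bind = 6.674e+17 · 602.1 / (2 · 5e+11) J ≈ 4.018e+08 J = 401.8 MJ.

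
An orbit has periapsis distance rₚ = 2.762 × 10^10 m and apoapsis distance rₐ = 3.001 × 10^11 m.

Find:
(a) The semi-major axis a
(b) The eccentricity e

(a) a = (rₚ + rₐ) / 2 = (2.762e+10 + 3.001e+11) / 2 ≈ 1.639e+11 m = 1.639 × 10^11 m.
(b) e = (rₐ − rₚ) / (rₐ + rₚ) = (3.001e+11 − 2.762e+10) / (3.001e+11 + 2.762e+10) ≈ 0.8314.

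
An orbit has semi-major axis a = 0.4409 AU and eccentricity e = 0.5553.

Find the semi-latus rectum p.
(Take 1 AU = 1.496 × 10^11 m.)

Convert to SI: a = 0.4409 AU = 6.59586e+10 m.
p = a (1 − e²).
p = 6.59586e+10 · (1 − (0.5553)²) = 6.59586e+10 · 0.691642 ≈ 4.562e+10 m = 0.3049 AU.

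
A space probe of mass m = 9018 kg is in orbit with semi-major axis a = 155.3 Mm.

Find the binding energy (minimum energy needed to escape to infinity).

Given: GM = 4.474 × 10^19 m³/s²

Convert to SI: a = 155.3 Mm = 1.553e+08 m.
Total orbital energy is E = −GMm/(2a); binding energy is E_bind = −E = GMm/(2a).
E_bind = 4.474e+19 · 9018 / (2 · 1.553e+08) J ≈ 1.299e+15 J = 1.299 PJ.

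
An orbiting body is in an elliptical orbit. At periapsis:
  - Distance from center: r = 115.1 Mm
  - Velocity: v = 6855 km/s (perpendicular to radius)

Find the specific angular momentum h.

Convert to SI: r = 115.1 Mm = 1.151e+08 m; v = 6855 km/s = 6.855e+06 m/s.
With v perpendicular to r, h = r · v.
h = 1.151e+08 · 6.855e+06 m²/s ≈ 7.89e+14 m²/s.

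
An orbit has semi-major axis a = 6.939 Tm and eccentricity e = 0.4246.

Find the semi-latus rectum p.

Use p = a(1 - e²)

Convert to SI: a = 6.939 Tm = 6.939e+12 m.
p = a (1 − e²).
p = 6.939e+12 · (1 − (0.4246)²) = 6.939e+12 · 0.819715 ≈ 5.688e+12 m = 5.688 Tm.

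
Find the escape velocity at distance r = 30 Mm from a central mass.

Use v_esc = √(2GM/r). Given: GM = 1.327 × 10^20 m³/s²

Convert to SI: r = 30 Mm = 3e+07 m.
Escape velocity comes from setting total energy to zero: ½v² − GM/r = 0 ⇒ v_esc = √(2GM / r).
v_esc = √(2 · 1.327e+20 / 3e+07) m/s ≈ 2.974e+06 m/s = 2974 km/s.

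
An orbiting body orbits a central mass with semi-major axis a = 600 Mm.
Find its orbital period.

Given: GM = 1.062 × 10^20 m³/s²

Convert to SI: a = 600 Mm = 6e+08 m.
Kepler's third law: T = 2π √(a³ / GM).
Substituting a = 6e+08 m and GM = 1.062e+20 m³/s²:
T = 2π √((6e+08)³ / 1.062e+20) s
T ≈ 8961 s = 2.489 hours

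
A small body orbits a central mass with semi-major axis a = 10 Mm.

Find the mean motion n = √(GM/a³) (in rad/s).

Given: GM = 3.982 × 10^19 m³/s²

Convert to SI: a = 10 Mm = 1e+07 m.
n = √(GM / a³).
n = √(3.982e+19 / (1e+07)³) rad/s ≈ 0.1995 rad/s.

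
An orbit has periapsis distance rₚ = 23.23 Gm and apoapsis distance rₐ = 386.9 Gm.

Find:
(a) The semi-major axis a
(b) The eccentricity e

Convert to SI: rₚ = 23.23 Gm = 2.323e+10 m; rₐ = 386.9 Gm = 3.869e+11 m.
(a) a = (rₚ + rₐ) / 2 = (2.323e+10 + 3.869e+11) / 2 ≈ 2.051e+11 m = 205.1 Gm.
(b) e = (rₐ − rₚ) / (rₐ + rₚ) = (3.869e+11 − 2.323e+10) / (3.869e+11 + 2.323e+10) ≈ 0.8867.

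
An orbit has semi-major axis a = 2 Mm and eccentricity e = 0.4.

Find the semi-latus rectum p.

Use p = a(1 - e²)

Convert to SI: a = 2 Mm = 2e+06 m.
p = a (1 − e²).
p = 2e+06 · (1 − (0.4)²) = 2e+06 · 0.84 ≈ 1.68e+06 m = 1.68 Mm.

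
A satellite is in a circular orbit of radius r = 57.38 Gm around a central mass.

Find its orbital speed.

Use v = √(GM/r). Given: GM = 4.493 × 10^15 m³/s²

Convert to SI: r = 57.38 Gm = 5.738e+10 m.
For a circular orbit, gravity supplies the centripetal force, so v = √(GM / r).
v = √(4.493e+15 / 5.738e+10) m/s ≈ 279.8 m/s = 279.8 m/s.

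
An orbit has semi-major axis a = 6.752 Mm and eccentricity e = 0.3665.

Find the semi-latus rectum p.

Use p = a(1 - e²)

Convert to SI: a = 6.752 Mm = 6.752e+06 m.
p = a (1 − e²).
p = 6.752e+06 · (1 − (0.3665)²) = 6.752e+06 · 0.865678 ≈ 5.845e+06 m = 5.845 Mm.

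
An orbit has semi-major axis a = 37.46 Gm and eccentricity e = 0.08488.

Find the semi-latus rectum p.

Convert to SI: a = 37.46 Gm = 3.746e+10 m.
p = a (1 − e²).
p = 3.746e+10 · (1 − (0.08488)²) = 3.746e+10 · 0.992795 ≈ 3.719e+10 m = 37.19 Gm.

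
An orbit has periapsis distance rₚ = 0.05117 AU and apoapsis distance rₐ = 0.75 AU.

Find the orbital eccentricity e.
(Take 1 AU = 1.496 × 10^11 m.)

Convert to SI: rₚ = 0.05117 AU = 7.65503e+09 m; rₐ = 0.75 AU = 1.122e+11 m.
e = (rₐ − rₚ) / (rₐ + rₚ).
e = (1.122e+11 − 7.65503e+09) / (1.122e+11 + 7.65503e+09) = 1.04545e+11 / 1.19855e+11 ≈ 0.8723.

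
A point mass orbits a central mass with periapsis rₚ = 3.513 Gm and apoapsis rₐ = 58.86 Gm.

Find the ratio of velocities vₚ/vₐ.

Convert to SI: rₚ = 3.513 Gm = 3.513e+09 m; rₐ = 58.86 Gm = 5.886e+10 m.
Conservation of angular momentum gives rₚvₚ = rₐvₐ, so vₚ/vₐ = rₐ/rₚ.
vₚ/vₐ = 5.886e+10 / 3.513e+09 ≈ 16.75.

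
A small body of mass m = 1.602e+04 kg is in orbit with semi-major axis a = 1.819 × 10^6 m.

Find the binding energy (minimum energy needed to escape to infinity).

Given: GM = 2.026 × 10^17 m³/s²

Total orbital energy is E = −GMm/(2a); binding energy is E_bind = −E = GMm/(2a).
E_bind = 2.026e+17 · 1.602e+04 / (2 · 1.819e+06) J ≈ 8.922e+14 J = 892.2 TJ.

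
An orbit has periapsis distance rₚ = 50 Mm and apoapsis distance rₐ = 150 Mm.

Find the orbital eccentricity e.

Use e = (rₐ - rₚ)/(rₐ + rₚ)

Convert to SI: rₚ = 50 Mm = 5e+07 m; rₐ = 150 Mm = 1.5e+08 m.
e = (rₐ − rₚ) / (rₐ + rₚ).
e = (1.5e+08 − 5e+07) / (1.5e+08 + 5e+07) = 1e+08 / 2e+08 ≈ 0.5.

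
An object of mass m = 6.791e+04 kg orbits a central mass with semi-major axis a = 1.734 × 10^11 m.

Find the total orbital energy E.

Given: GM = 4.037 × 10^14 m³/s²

E = −GMm / (2a).
E = −4.037e+14 · 6.791e+04 / (2 · 1.734e+11) J ≈ -7.905e+07 J = -79.05 MJ.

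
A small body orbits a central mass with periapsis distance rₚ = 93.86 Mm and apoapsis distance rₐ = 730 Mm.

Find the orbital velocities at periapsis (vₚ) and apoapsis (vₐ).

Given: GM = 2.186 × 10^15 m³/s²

Convert to SI: rₚ = 93.86 Mm = 9.386e+07 m; rₐ = 730 Mm = 7.3e+08 m.
Use the vis-viva equation v² = GM(2/r − 1/a) with a = (rₚ + rₐ)/2 = (9.386e+07 + 7.3e+08)/2 = 4.1193e+08 m.
vₚ = √(GM · (2/rₚ − 1/a)) = √(2.186e+15 · (2/9.386e+07 − 1/4.1193e+08)) m/s ≈ 6424 m/s = 6.424 km/s.
vₐ = √(GM · (2/rₐ − 1/a)) = √(2.186e+15 · (2/7.3e+08 − 1/4.1193e+08)) m/s ≈ 826 m/s = 826 m/s.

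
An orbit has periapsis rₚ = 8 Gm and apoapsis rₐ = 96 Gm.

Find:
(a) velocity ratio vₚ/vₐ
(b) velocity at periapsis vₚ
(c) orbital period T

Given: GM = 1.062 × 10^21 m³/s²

Convert to SI: rₚ = 8 Gm = 8e+09 m; rₐ = 96 Gm = 9.6e+10 m.
(a) Conservation of angular momentum (rₚvₚ = rₐvₐ) gives vₚ/vₐ = rₐ/rₚ = 9.6e+10/8e+09 ≈ 12
(b) With a = (rₚ + rₐ)/2 = 5.2e+10 m, vₚ = √(GM (2/rₚ − 1/a)) = √(1.062e+21 · (2/8e+09 − 1/5.2e+10)) m/s ≈ 4.951e+05 m/s
(c) With a = (rₚ + rₐ)/2 = 5.2e+10 m, T = 2π √(a³/GM) = 2π √((5.2e+10)³/1.062e+21) s ≈ 2.286e+06 s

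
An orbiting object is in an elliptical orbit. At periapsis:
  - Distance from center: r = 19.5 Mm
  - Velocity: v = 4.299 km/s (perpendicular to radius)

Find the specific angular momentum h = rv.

Convert to SI: r = 19.5 Mm = 1.95e+07 m; v = 4.299 km/s = 4299 m/s.
With v perpendicular to r, h = r · v.
h = 1.95e+07 · 4299 m²/s ≈ 8.383e+10 m²/s.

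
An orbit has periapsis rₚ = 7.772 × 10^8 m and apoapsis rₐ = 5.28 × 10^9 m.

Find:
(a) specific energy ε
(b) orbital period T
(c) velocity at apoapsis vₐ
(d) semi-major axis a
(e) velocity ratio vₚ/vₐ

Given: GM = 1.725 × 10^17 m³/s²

(a) With a = (rₚ + rₐ)/2 = 3.0286e+09 m, ε = −GM/(2a) = −1.725e+17/(2 · 3.0286e+09) J/kg ≈ -2.848e+07 J/kg
(b) With a = (rₚ + rₐ)/2 = 3.0286e+09 m, T = 2π √(a³/GM) = 2π √((3.0286e+09)³/1.725e+17) s ≈ 2.521e+06 s
(c) With a = (rₚ + rₐ)/2 = 3.0286e+09 m, vₐ = √(GM (2/rₐ − 1/a)) = √(1.725e+17 · (2/5.28e+09 − 1/3.0286e+09)) m/s ≈ 2895 m/s
(d) a = (rₚ + rₐ)/2 = (7.772e+08 + 5.28e+09)/2 ≈ 3.029e+09 m
(e) Conservation of angular momentum (rₚvₚ = rₐvₐ) gives vₚ/vₐ = rₐ/rₚ = 5.28e+09/7.772e+08 ≈ 6.794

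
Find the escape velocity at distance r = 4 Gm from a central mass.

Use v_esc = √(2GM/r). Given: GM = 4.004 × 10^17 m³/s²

Convert to SI: r = 4 Gm = 4e+09 m.
Escape velocity comes from setting total energy to zero: ½v² − GM/r = 0 ⇒ v_esc = √(2GM / r).
v_esc = √(2 · 4.004e+17 / 4e+09) m/s ≈ 1.415e+04 m/s = 14.15 km/s.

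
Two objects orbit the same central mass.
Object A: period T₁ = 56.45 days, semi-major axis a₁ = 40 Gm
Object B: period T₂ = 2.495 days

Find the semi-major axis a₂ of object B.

Convert to SI: T₁ = 56.45 days = 4.87728e+06 s; a₁ = 40 Gm = 4e+10 m; T₂ = 2.495 days = 215568 s.
Kepler's third law: (T₁/T₂)² = (a₁/a₂)³ ⇒ a₂ = a₁ · (T₂/T₁)^(2/3).
T₂/T₁ = 215568 / 4.87728e+06 = 0.0441984.
a₂ = 4e+10 · (0.0441984)^(2/3) m ≈ 5e+09 m = 5 Gm.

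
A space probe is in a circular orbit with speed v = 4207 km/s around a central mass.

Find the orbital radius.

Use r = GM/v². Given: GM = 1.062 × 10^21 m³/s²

Convert to SI: v = 4207 km/s = 4.207e+06 m/s.
For a circular orbit, v² = GM / r, so r = GM / v².
r = 1.062e+21 / (4.207e+06)² m ≈ 6e+07 m = 60 Mm.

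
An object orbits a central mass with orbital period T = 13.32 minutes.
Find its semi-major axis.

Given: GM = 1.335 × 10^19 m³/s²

Convert to SI: T = 13.32 minutes = 799.2 s.
Invert Kepler's third law: a = (GM · T² / (4π²))^(1/3).
Substituting T = 799.2 s and GM = 1.335e+19 m³/s²:
a = (1.335e+19 · (799.2)² / (4π²))^(1/3) m
a ≈ 6e+07 m = 60 Mm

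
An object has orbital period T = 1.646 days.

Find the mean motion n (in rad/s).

Convert to SI: T = 1.646 days = 142214 s.
n = 2π / T.
n = 2π / 142214 s ≈ 4.418e-05 rad/s.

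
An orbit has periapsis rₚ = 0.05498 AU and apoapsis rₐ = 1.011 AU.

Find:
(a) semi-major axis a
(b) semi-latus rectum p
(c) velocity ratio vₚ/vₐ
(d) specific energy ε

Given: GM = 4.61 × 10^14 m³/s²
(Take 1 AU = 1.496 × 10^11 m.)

Convert to SI: rₚ = 0.05498 AU = 8.22501e+09 m; rₐ = 1.011 AU = 1.51246e+11 m.
(a) a = (rₚ + rₐ)/2 = (8.22501e+09 + 1.51246e+11)/2 ≈ 7.974e+10 m
(b) From a = (rₚ + rₐ)/2 = 7.97353e+10 m and e = (rₐ − rₚ)/(rₐ + rₚ) = 0.896846, p = a(1 − e²) = 7.97353e+10 · (1 − (0.896846)²) ≈ 1.56e+10 m
(c) Conservation of angular momentum (rₚvₚ = rₐvₐ) gives vₚ/vₐ = rₐ/rₚ = 1.51246e+11/8.22501e+09 ≈ 18.39
(d) With a = (rₚ + rₐ)/2 = 7.97353e+10 m, ε = −GM/(2a) = −4.61e+14/(2 · 7.97353e+10) J/kg ≈ -2891 J/kg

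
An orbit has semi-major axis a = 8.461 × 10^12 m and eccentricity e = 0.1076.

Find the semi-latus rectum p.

p = a (1 − e²).
p = 8.461e+12 · (1 − (0.1076)²) = 8.461e+12 · 0.988422 ≈ 8.363e+12 m = 8.363 × 10^12 m.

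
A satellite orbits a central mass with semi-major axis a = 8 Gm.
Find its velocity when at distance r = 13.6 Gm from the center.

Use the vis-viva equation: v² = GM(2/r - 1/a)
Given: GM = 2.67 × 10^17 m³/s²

Convert to SI: a = 8 Gm = 8e+09 m; r = 13.6 Gm = 1.36e+10 m.
Vis-viva: v = √(GM · (2/r − 1/a)).
2/r − 1/a = 2/1.36e+10 − 1/8e+09 = 2.20588e-11 m⁻¹.
v = √(2.67e+17 · 2.20588e-11) m/s ≈ 2427 m/s = 2.427 km/s.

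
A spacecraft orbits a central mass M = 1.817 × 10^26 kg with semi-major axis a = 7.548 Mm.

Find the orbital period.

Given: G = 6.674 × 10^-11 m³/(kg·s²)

Convert to SI: a = 7.548 Mm = 7.548e+06 m.
GM = G · M = 6.674e-11 · 1.817e+26 = 1.21267e+16 m³/s².
Kepler's third law: T = 2π √(a³ / GM).
Substituting a = 7.548e+06 m and GM = 1.21267e+16 m³/s²:
T = 2π √((7.548e+06)³ / 1.21267e+16) s
T ≈ 1183 s = 19.72 minutes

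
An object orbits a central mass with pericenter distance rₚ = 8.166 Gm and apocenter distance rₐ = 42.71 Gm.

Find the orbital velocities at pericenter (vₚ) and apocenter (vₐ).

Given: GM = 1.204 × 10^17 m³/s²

Convert to SI: rₚ = 8.166 Gm = 8.166e+09 m; rₐ = 42.71 Gm = 4.271e+10 m.
Use the vis-viva equation v² = GM(2/r − 1/a) with a = (rₚ + rₐ)/2 = (8.166e+09 + 4.271e+10)/2 = 2.5438e+10 m.
vₚ = √(GM · (2/rₚ − 1/a)) = √(1.204e+17 · (2/8.166e+09 − 1/2.5438e+10)) m/s ≈ 4975 m/s = 4.975 km/s.
vₐ = √(GM · (2/rₐ − 1/a)) = √(1.204e+17 · (2/4.271e+10 − 1/2.5438e+10)) m/s ≈ 951.3 m/s = 951.3 m/s.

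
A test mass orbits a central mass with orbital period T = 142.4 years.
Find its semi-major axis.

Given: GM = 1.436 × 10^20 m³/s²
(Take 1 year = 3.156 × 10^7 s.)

Convert to SI: T = 142.4 years = 4.49414e+09 s.
Invert Kepler's third law: a = (GM · T² / (4π²))^(1/3).
Substituting T = 4.49414e+09 s and GM = 1.436e+20 m³/s²:
a = (1.436e+20 · (4.49414e+09)² / (4π²))^(1/3) m
a ≈ 4.188e+12 m = 4.188 × 10^12 m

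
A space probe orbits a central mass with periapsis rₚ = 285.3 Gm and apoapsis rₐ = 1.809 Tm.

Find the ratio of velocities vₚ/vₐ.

Convert to SI: rₚ = 285.3 Gm = 2.853e+11 m; rₐ = 1.809 Tm = 1.809e+12 m.
Conservation of angular momentum gives rₚvₚ = rₐvₐ, so vₚ/vₐ = rₐ/rₚ.
vₚ/vₐ = 1.809e+12 / 2.853e+11 ≈ 6.341.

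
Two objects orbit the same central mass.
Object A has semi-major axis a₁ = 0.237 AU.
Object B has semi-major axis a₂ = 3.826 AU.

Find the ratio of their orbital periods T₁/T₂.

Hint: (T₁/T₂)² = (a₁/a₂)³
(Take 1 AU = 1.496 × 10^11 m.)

Convert to SI: a₁ = 0.237 AU = 3.54552e+10 m; a₂ = 3.826 AU = 5.7237e+11 m.
From Kepler's third law, (T₁/T₂)² = (a₁/a₂)³, so T₁/T₂ = (a₁/a₂)^(3/2).
a₁/a₂ = 3.54552e+10 / 5.7237e+11 = 0.0619446.
T₁/T₂ = (0.0619446)^(3/2) ≈ 0.01542.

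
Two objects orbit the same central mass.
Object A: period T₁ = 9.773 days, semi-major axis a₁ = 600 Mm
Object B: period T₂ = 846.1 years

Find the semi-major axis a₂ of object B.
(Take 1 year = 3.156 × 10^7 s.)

Convert to SI: T₁ = 9.773 days = 844387 s; a₁ = 600 Mm = 6e+08 m; T₂ = 846.1 years = 2.67029e+10 s.
Kepler's third law: (T₁/T₂)² = (a₁/a₂)³ ⇒ a₂ = a₁ · (T₂/T₁)^(2/3).
T₂/T₁ = 2.67029e+10 / 844387 = 31624.
a₂ = 6e+08 · (31624)^(2/3) m ≈ 6e+11 m = 600 Gm.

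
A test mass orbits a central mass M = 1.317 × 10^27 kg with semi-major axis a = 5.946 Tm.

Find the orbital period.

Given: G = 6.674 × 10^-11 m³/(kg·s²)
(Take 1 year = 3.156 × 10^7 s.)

Convert to SI: a = 5.946 Tm = 5.946e+12 m.
GM = G · M = 6.674e-11 · 1.317e+27 = 8.78966e+16 m³/s².
Kepler's third law: T = 2π √(a³ / GM).
Substituting a = 5.946e+12 m and GM = 8.78966e+16 m³/s²:
T = 2π √((5.946e+12)³ / 8.78966e+16) s
T ≈ 3.073e+11 s = 9736 years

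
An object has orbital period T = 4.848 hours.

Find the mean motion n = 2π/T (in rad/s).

Convert to SI: T = 4.848 hours = 17452.8 s.
n = 2π / T.
n = 2π / 17452.8 s ≈ 0.00036 rad/s.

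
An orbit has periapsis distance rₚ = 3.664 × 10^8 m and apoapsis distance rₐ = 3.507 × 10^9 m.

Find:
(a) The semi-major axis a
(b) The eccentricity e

(a) a = (rₚ + rₐ) / 2 = (3.664e+08 + 3.507e+09) / 2 ≈ 1.937e+09 m = 1.937 × 10^9 m.
(b) e = (rₐ − rₚ) / (rₐ + rₚ) = (3.507e+09 − 3.664e+08) / (3.507e+09 + 3.664e+08) ≈ 0.8108.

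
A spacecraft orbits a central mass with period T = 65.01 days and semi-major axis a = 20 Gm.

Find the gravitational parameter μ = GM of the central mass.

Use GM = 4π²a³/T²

Convert to SI: T = 65.01 days = 5.61686e+06 s; a = 20 Gm = 2e+10 m.
GM = 4π² · a³ / T².
GM = 4π² · (2e+10)³ / (5.61686e+06)² m³/s² ≈ 1.001e+19 m³/s² = 1.001 × 10^19 m³/s².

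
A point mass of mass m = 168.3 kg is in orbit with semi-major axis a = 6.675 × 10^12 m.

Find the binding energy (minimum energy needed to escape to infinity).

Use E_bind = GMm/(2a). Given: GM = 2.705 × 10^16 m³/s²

Total orbital energy is E = −GMm/(2a); binding energy is E_bind = −E = GMm/(2a).
E_bind = 2.705e+16 · 168.3 / (2 · 6.675e+12) J ≈ 3.41e+05 J = 341 kJ.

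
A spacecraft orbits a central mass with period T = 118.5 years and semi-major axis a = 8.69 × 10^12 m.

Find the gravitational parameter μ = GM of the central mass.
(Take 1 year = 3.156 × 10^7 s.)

Convert to SI: T = 118.5 years = 3.73986e+09 s.
GM = 4π² · a³ / T².
GM = 4π² · (8.69e+12)³ / (3.73986e+09)² m³/s² ≈ 1.852e+21 m³/s² = 1.852 × 10^21 m³/s².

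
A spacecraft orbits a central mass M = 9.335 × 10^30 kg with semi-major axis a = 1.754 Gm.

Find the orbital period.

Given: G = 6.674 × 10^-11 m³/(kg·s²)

Convert to SI: a = 1.754 Gm = 1.754e+09 m.
GM = G · M = 6.674e-11 · 9.335e+30 = 6.23018e+20 m³/s².
Kepler's third law: T = 2π √(a³ / GM).
Substituting a = 1.754e+09 m and GM = 6.23018e+20 m³/s²:
T = 2π √((1.754e+09)³ / 6.23018e+20) s
T ≈ 1.849e+04 s = 5.137 hours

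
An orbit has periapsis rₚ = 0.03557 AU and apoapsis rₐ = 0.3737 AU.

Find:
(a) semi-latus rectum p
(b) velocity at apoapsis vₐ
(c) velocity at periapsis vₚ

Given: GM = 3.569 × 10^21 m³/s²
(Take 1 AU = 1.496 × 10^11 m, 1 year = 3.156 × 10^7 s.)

Convert to SI: rₚ = 0.03557 AU = 5.32127e+09 m; rₐ = 0.3737 AU = 5.59055e+10 m.
(a) From a = (rₚ + rₐ)/2 = 3.06134e+10 m and e = (rₐ − rₚ)/(rₐ + rₚ) = 0.826178, p = a(1 − e²) = 3.06134e+10 · (1 − (0.826178)²) ≈ 9.718e+09 m
(b) With a = (rₚ + rₐ)/2 = 3.06134e+10 m, vₐ = √(GM (2/rₐ − 1/a)) = √(3.569e+21 · (2/5.59055e+10 − 1/3.06134e+10)) m/s ≈ 1.053e+05 m/s
(c) With a = (rₚ + rₐ)/2 = 3.06134e+10 m, vₚ = √(GM (2/rₚ − 1/a)) = √(3.569e+21 · (2/5.32127e+09 − 1/3.06134e+10)) m/s ≈ 1.107e+06 m/s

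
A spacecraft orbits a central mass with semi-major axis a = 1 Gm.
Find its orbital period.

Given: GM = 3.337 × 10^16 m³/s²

Convert to SI: a = 1 Gm = 1e+09 m.
Kepler's third law: T = 2π √(a³ / GM).
Substituting a = 1e+09 m and GM = 3.337e+16 m³/s²:
T = 2π √((1e+09)³ / 3.337e+16) s
T ≈ 1.088e+06 s = 12.59 days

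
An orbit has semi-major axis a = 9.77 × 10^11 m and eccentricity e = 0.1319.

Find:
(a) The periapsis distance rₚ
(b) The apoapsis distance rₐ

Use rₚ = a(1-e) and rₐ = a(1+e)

(a) rₚ = a(1 − e) = 9.77e+11 · (1 − 0.1319) = 9.77e+11 · 0.8681 ≈ 8.481e+11 m = 8.481 × 10^11 m.
(b) rₐ = a(1 + e) = 9.77e+11 · (1 + 0.1319) = 9.77e+11 · 1.1319 ≈ 1.106e+12 m = 1.106 × 10^12 m.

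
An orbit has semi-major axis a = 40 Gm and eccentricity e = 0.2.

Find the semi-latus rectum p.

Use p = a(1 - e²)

Convert to SI: a = 40 Gm = 4e+10 m.
p = a (1 − e²).
p = 4e+10 · (1 − (0.2)²) = 4e+10 · 0.96 ≈ 3.84e+10 m = 38.4 Gm.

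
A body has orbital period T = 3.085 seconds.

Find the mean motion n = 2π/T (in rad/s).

n = 2π / T.
n = 2π / 3.085 s ≈ 2.037 rad/s.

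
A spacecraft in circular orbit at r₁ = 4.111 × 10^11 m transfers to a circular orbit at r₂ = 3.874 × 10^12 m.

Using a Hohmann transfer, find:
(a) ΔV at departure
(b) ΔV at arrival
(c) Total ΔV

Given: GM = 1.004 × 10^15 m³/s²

Transfer semi-major axis: a_t = (r₁ + r₂)/2 = (4.111e+11 + 3.874e+12)/2 = 2.14255e+12 m.
Circular speeds: v₁ = √(GM/r₁) = 49.4189 m/s, v₂ = √(GM/r₂) = 16.0986 m/s.
Transfer speeds (vis-viva v² = GM(2/r − 1/a_t)): v₁ᵗ = 66.4519 m/s, v₂ᵗ = 7.05172 m/s.
(a) ΔV₁ = |v₁ᵗ − v₁| ≈ 17.03 m/s = 17.03 m/s.
(b) ΔV₂ = |v₂ − v₂ᵗ| ≈ 9.047 m/s = 9.047 m/s.
(c) ΔV_total = ΔV₁ + ΔV₂ ≈ 26.08 m/s = 26.08 m/s.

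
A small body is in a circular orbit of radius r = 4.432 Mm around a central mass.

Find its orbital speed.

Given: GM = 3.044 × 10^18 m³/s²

Convert to SI: r = 4.432 Mm = 4.432e+06 m.
For a circular orbit, gravity supplies the centripetal force, so v = √(GM / r).
v = √(3.044e+18 / 4.432e+06) m/s ≈ 8.287e+05 m/s = 828.7 km/s.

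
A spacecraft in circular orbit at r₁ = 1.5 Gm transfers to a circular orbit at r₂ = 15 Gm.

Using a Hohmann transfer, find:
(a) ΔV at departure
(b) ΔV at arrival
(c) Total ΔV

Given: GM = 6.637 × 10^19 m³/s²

Convert to SI: r₁ = 1.5 Gm = 1.5e+09 m; r₂ = 15 Gm = 1.5e+10 m.
Transfer semi-major axis: a_t = (r₁ + r₂)/2 = (1.5e+09 + 1.5e+10)/2 = 8.25e+09 m.
Circular speeds: v₁ = √(GM/r₁) = 210349 m/s, v₂ = √(GM/r₂) = 66518.2 m/s.
Transfer speeds (vis-viva v² = GM(2/r − 1/a_t)): v₁ᵗ = 283634 m/s, v₂ᵗ = 28363.4 m/s.
(a) ΔV₁ = |v₁ᵗ − v₁| ≈ 7.329e+04 m/s = 73.29 km/s.
(b) ΔV₂ = |v₂ − v₂ᵗ| ≈ 3.815e+04 m/s = 38.15 km/s.
(c) ΔV_total = ΔV₁ + ΔV₂ ≈ 1.114e+05 m/s = 111.4 km/s.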